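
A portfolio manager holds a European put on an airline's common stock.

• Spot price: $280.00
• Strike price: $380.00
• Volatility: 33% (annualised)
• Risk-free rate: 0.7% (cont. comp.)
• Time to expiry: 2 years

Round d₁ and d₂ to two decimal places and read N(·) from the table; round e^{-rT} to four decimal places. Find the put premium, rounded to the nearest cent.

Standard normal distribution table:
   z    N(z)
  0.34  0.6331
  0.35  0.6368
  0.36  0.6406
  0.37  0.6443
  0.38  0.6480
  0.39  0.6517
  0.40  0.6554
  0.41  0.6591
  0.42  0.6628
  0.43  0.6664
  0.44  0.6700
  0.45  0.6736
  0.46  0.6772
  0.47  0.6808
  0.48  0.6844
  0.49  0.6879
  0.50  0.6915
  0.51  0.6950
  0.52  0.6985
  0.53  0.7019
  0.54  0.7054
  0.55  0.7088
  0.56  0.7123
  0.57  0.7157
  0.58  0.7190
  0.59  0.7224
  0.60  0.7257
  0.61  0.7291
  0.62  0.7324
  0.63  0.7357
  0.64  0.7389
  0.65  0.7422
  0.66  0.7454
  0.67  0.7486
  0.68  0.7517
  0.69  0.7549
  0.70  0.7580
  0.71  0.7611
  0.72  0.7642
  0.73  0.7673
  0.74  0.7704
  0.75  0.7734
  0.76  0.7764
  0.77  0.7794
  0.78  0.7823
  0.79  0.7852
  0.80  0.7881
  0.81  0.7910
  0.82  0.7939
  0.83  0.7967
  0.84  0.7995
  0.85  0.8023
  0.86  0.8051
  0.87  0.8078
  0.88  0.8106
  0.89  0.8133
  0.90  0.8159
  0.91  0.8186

$119.21

σ√T = 0.33 × 1.4142 = 0.4667
d₁ = [ln(280/380) + (0.007 + 0.33²/2)·2] / 0.4667 = [-0.3054 + 0.1229] / 0.4667 = -0.3910 which rounds to -0.39
d₂ = d₁ − σ√T = -0.3910 − 0.4667 = -0.8577 which rounds to -0.86
exp(−rT) = exp(−0.007·2) = 0.9861
N(−d₂) = N(0.86) = 0.8051;  N(−d₁) = N(0.39) = 0.6517
P = 380·0.9861·0.8051 − 280·0.6517 = 301.6855 − 182.4760 = 119.2095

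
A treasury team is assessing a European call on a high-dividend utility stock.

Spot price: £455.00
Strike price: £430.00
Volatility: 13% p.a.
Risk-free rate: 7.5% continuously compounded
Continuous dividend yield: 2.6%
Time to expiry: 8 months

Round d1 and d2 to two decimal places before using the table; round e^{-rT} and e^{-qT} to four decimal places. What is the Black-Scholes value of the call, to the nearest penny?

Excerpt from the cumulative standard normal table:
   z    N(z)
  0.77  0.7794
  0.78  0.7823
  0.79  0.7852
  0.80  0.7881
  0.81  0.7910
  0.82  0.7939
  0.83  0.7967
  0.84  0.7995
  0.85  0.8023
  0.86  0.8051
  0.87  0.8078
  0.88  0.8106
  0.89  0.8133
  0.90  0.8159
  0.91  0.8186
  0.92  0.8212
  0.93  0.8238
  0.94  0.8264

σ√T = 0.13 × 0.8165 = 0.1061
ln(S/K) + (r − q + σ²/2)T = ln(455/430) + (0.075 − 0.026 + 0.13²/2)·0.6667 = 0.0565 + 0.0383 = 0.0948
d₁ = 0.0948 / 0.1061 = 0.8932 → 0.89
d₂ = d₁ − σ√T = 0.8932 − 0.1061 = 0.7871 → 0.79
exp(−qT) = exp(−0.026·0.6667) = 0.9828;  exp(−rT) = exp(−0.075·0.6667) = 0.9512
N(d₁) = N(0.89) = 0.8133;  N(d₂) = N(0.79) = 0.7852
C = 455·0.9828·0.8133 − 430·0.9512·0.7852 = 363.6866 − 321.1594 = 42.5273

£42.53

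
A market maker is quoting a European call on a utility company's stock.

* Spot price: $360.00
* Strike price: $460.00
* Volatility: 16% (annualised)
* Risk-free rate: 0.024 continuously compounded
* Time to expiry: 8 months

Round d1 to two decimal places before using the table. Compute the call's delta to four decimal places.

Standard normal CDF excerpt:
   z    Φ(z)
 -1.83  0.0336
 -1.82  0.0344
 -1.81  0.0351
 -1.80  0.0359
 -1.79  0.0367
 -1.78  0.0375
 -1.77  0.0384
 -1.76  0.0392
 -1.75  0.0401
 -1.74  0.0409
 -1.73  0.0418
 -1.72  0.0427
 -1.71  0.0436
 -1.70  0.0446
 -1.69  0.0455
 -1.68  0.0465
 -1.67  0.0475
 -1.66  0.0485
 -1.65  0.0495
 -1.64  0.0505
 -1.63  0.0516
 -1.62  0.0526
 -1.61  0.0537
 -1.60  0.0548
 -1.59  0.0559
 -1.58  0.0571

T = 0.6667;  σ√T = 0.1306
d₁ = [ln(360/460) + (0.024 + 0.16²/2)·0.6667] / 0.1306 = [-0.2451 + 0.0245] / 0.1306 = -1.6885 which rounds to -1.69
N(d₁) = N(-1.69) = 0.0455
Δ_call = N(d₁) = 0.0455

0.0455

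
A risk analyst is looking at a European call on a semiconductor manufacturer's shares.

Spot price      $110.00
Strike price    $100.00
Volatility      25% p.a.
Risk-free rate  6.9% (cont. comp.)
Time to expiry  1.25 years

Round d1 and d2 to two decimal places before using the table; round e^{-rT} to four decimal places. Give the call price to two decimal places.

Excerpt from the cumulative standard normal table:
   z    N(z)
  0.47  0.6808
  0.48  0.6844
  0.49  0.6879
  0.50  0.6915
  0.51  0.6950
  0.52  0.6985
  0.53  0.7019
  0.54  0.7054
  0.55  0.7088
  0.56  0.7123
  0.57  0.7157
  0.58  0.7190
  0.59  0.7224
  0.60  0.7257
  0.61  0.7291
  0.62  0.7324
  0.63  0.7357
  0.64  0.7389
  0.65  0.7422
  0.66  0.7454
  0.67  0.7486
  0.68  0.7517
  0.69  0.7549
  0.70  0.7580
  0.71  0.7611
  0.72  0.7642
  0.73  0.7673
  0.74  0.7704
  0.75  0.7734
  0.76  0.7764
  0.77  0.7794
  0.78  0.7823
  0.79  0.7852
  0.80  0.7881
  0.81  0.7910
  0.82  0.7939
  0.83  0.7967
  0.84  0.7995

$22.61

T = 1.25;  σ√T = 0.2795
d₁ = [ln(110/100) + (0.069 + 0.25²/2)·1.25] / 0.2795 = [0.0953 + 0.1253] / 0.2795 = 0.7893 ≈ 0.79
d₂ = d₁ − σ√T = 0.7893 − 0.2795 = 0.5098 ≈ 0.51
e^(−rT) = e^(−0.069·1.25) = 0.9174
N(d₁) = N(0.79) = 0.7852;  N(d₂) = N(0.51) = 0.6950
C = 110·0.7852 − 100·0.9174·0.6950 = 86.3720 − 63.7593 = 22.6127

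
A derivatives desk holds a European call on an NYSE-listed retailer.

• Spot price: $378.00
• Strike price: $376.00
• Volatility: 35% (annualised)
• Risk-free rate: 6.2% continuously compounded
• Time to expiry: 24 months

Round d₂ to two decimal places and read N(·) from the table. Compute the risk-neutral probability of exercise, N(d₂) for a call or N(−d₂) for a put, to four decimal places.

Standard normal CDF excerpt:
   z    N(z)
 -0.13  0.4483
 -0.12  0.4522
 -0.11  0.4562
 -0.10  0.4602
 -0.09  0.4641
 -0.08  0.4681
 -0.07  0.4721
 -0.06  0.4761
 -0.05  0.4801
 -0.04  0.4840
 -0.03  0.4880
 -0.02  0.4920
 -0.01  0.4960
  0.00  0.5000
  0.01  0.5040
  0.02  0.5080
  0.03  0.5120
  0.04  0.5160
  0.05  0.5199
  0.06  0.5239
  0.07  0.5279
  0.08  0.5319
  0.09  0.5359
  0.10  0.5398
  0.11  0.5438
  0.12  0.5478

σ√T = 0.35 × 1.4142 = 0.4950
d₁ = [ln(378/376) + (0.062 + 0.35²/2)·2] / 0.4950 = [0.0053 + 0.2465] / 0.4950 = 0.5087 → 0.51
d₂ = d₁ − σ√T = 0.5087 − 0.4950 = 0.0137 → 0.01
Risk-neutral Pr[S_T > K] = N(d₂) = N(0.01) = 0.5040

0.5040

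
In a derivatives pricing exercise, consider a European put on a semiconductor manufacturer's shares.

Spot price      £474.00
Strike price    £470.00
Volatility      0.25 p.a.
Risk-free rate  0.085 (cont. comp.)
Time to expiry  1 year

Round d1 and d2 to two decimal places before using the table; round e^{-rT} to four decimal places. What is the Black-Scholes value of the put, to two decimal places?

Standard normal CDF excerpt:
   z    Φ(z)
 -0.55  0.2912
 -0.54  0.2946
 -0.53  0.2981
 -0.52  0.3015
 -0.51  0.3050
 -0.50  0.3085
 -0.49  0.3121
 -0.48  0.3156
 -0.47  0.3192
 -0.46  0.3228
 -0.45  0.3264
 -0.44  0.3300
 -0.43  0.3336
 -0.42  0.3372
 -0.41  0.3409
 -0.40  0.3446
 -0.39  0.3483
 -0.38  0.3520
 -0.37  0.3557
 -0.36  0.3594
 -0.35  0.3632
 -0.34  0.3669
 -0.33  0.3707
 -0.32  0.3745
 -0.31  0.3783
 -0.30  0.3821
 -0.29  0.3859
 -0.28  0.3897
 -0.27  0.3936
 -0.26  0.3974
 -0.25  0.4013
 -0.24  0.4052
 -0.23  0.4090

T = 1;  σ√T = 0.2500
d₁ = [ln(474/470) + (0.085 + 0.25²/2)·1] / 0.2500 = [0.0085 + 0.1163] / 0.2500 = 0.4989 ≈ 0.50
d₂ = d₁ − σ√T = 0.4989 − 0.2500 = 0.2489 ≈ 0.25
exp(−rT) = exp(−0.085·1) = 0.9185
N(−d₂) = N(-0.25) = 0.4013;  N(−d₁) = N(-0.50) = 0.3085
P = 470·0.9185·0.4013 − 474·0.3085 = 173.2392 − 146.2290 = 27.0102

£27.01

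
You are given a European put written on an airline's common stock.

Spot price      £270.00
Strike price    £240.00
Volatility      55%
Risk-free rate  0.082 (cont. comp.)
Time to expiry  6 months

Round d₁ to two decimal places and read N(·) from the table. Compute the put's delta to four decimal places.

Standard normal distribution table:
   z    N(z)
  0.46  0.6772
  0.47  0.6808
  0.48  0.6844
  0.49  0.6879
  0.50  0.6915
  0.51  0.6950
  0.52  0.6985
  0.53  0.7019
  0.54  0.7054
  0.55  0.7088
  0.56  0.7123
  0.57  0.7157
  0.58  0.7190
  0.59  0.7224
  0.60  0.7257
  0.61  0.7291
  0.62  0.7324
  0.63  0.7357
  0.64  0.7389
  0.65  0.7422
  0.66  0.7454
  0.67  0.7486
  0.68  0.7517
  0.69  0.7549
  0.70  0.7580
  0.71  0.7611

-0.2743

σ√T = 0.55 × 0.7071 = 0.3889
d₁ = [ln(270/240) + (0.082 + ½·0.55²)·0.5] / (σ√T) = (0.1178 + 0.1166) / 0.3889 = 0.6027 which rounds to 0.60
N(d₁) = N(0.60) = 0.7257
Δ_put = N(d₁) − 1 = 0.7257 − 1 = -0.2743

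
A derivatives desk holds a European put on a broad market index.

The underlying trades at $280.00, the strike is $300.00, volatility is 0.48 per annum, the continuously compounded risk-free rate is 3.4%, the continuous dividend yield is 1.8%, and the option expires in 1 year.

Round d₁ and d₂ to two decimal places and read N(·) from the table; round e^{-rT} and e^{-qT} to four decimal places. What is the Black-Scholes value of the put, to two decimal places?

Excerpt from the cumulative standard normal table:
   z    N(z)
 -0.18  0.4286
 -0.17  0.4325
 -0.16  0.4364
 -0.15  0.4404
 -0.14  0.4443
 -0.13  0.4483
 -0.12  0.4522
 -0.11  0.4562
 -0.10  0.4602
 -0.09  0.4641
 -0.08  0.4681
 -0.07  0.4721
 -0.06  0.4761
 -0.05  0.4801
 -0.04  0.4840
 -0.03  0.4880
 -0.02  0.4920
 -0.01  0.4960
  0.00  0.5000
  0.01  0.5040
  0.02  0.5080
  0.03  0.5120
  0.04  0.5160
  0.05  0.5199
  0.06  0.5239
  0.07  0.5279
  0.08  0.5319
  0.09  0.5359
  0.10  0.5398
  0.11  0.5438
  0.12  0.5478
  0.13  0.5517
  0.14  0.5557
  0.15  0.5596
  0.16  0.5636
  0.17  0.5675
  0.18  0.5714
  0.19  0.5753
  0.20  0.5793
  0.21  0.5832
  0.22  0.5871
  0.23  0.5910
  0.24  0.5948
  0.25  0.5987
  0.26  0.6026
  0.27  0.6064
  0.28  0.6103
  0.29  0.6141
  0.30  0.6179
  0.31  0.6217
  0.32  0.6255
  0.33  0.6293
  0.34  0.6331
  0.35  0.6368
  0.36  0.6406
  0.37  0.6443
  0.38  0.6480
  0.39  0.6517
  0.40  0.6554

$61.37

σ√T = 0.48 × 1.0000 = 0.4800
ln(S/K) + (r − q + σ²/2)T = ln(280/300) + (0.034 − 0.018 + 0.48²/2)·1 = -0.0690 + 0.1312 = 0.0622
d₁ = 0.0622 / 0.4800 = 0.1296 ⇒ 0.13
d₂ = d₁ − σ√T = 0.1296 − 0.4800 = -0.3504 ⇒ -0.35
exp(−qT) = exp(−0.018·1) = 0.9822;  exp(−rT) = exp(−0.034·1) = 0.9666
P = 300·0.9666·N(0.35) − 280·0.9822·N(-0.13) = 300·0.9666·0.6368 − 280·0.9822·0.4483 = 184.6593 − 123.2897 = 61.3696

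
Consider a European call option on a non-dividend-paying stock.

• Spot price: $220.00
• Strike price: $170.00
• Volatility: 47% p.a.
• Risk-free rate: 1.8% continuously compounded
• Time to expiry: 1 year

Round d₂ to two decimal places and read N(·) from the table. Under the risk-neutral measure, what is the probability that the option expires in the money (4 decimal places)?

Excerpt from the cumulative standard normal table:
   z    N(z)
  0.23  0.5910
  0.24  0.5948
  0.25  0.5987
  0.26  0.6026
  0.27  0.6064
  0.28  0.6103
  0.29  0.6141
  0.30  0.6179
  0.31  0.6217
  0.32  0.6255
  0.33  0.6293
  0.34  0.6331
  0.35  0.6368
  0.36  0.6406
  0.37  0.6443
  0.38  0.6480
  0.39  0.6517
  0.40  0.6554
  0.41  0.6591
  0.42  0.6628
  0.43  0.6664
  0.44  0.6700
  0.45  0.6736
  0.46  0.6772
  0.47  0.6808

T = 1;  σ√T = 0.4700
d₁ = [ln(220/170) + (0.018 + ½·0.47²)·1] / (σ√T) = (0.2578 + 0.1284) / 0.4700 = 0.8219 ≈ 0.82
d₂ = 0.8219 − 0.4700 = 0.3519 ≈ 0.35
Risk-neutral Pr[S_T > K] = N(d₂) = N(0.35) = 0.6368

0.6368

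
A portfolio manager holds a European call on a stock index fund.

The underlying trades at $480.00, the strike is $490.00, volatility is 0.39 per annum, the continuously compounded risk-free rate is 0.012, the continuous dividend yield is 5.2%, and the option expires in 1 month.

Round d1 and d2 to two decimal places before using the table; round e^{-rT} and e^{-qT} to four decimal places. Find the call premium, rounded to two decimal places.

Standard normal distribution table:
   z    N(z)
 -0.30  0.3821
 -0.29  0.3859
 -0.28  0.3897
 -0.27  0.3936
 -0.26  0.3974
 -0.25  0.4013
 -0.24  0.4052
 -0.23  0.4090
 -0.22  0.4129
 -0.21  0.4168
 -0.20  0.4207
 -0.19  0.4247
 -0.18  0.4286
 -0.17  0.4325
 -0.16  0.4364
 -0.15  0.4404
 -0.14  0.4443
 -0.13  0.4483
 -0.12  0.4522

$15.90

σ√T = 0.39·√0.08333 = 0.1126
d₁ = [ln(480/490) + (0.012 − 0.052 + 0.39²/2)·0.08333] / 0.1126 = [-0.0206 + 0.0030] / 0.1126 = -0.1565 ⇒ -0.16
d₂ = d₁ − σ√T = -0.1565 − 0.1126 = -0.2690 ⇒ -0.27
e^(−qT) = e^(−0.052·0.08333) = 0.9957;  e^(−rT) = e^(−0.012·0.08333) = 0.9990
N(d₁) = N(-0.16) = 0.4364;  N(d₂) = N(-0.27) = 0.3936
C = 480·0.9957·0.4364 − 490·0.9990·0.3936 = 208.5713 − 192.6711 = 15.9001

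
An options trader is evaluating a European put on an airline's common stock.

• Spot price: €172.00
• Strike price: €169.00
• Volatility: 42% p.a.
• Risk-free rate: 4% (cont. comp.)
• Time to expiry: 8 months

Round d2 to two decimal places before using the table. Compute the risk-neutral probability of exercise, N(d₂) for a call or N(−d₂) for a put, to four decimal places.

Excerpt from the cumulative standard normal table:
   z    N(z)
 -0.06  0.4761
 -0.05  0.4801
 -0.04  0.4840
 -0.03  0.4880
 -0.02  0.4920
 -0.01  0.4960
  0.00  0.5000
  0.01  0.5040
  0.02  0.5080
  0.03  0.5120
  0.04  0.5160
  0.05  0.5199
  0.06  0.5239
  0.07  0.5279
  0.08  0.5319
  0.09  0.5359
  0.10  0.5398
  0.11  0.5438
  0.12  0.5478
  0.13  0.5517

σ√T = 0.42 × 0.8165 = 0.3429
d₁ = [ln(172/169) + (0.04 + 0.42²/2)·0.6667] / 0.3429 = [0.0176 + 0.0855] / 0.3429 = 0.3005 → 0.30
d₂ = d₁ − σ√T = 0.3005 − 0.3429 = -0.0424 → -0.04
Pr(exercise) under Q = N(−d₂) = N(0.04) = 0.5160

0.5160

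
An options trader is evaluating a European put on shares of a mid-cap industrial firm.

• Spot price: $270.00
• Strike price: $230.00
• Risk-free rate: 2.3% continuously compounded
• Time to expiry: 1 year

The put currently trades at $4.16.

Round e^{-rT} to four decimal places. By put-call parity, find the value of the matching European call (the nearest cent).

$49.38

e^(−rT) = e^(−0.023·1) = 0.9773
Put-call parity: C − P = S − K·e^(−rT) = 270 − 230·0.9773 = 270 − 224.7790 = 45.2210
C = P + (C − P) = 4.16 + (45.2210) = 49.3810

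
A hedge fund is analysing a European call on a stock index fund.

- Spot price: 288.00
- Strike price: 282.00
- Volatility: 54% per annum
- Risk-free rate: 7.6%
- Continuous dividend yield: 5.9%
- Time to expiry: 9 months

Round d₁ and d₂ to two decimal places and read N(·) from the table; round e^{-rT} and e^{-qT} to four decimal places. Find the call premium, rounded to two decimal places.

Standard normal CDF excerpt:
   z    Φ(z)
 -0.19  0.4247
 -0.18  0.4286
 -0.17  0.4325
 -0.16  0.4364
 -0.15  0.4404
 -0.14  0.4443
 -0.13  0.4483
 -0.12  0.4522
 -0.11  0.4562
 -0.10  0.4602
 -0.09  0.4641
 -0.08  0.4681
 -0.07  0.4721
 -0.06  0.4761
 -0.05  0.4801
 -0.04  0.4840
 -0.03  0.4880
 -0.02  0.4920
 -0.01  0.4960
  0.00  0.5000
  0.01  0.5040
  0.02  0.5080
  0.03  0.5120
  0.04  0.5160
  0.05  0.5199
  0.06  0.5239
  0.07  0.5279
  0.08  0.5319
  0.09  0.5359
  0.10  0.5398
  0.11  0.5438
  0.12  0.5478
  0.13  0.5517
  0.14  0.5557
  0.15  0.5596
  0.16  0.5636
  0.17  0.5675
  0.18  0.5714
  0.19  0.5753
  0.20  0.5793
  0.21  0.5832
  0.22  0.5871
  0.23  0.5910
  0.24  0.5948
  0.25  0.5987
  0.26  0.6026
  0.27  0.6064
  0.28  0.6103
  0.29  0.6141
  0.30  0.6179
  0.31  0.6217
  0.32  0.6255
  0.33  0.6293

55.05

σ√T = 0.54 × 0.8660 = 0.4677
d₁ = [ln(288/282) + (0.076 − 0.059 + 0.54²/2)·0.75] / 0.4677 = [0.0211 + 0.1221] / 0.4677 = 0.3061 → 0.31
d₂ = d₁ − σ√T = 0.3061 − 0.4677 = -0.1615 → -0.16
exp(−qT) = exp(−0.059·0.75) = 0.9567;  exp(−rT) = exp(−0.076·0.75) = 0.9446
N(d₁) = N(0.31) = 0.6217;  N(d₂) = N(-0.16) = 0.4364
C = 288·0.9567·0.6217 − 282·0.9446·0.4364 = 171.2968 − 116.2470 = 55.0497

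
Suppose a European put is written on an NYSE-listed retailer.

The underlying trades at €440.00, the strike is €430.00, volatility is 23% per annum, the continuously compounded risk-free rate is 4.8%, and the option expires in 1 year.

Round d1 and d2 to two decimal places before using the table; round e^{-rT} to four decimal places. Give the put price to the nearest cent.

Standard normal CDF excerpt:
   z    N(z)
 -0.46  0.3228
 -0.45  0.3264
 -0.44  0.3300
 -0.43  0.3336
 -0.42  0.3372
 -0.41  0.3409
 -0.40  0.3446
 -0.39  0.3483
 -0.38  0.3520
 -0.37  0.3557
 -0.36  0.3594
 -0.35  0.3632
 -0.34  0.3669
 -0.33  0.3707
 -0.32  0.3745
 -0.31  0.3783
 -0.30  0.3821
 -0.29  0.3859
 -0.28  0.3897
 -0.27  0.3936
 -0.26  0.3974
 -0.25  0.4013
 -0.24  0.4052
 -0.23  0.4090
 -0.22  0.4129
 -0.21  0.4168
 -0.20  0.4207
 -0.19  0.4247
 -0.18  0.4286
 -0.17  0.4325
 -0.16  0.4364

T = 1;  σ√T = 0.2300
d₁ = [ln(440/430) + (0.048 + 0.23²/2)·1] / 0.2300 = [0.0230 + 0.0745] / 0.2300 = 0.4237 ⇒ 0.42
d₂ = d₁ − σ√T = 0.4237 − 0.2300 = 0.1937 ⇒ 0.19
exp(−rT) = exp(−0.048·1) = 0.9531
N(−d₂) = N(-0.19) = 0.4247;  N(−d₁) = N(-0.42) = 0.3372
P = 430·0.9531·0.4247 − 440·0.3372 = 174.0561 − 148.3680 = 25.6881

€25.69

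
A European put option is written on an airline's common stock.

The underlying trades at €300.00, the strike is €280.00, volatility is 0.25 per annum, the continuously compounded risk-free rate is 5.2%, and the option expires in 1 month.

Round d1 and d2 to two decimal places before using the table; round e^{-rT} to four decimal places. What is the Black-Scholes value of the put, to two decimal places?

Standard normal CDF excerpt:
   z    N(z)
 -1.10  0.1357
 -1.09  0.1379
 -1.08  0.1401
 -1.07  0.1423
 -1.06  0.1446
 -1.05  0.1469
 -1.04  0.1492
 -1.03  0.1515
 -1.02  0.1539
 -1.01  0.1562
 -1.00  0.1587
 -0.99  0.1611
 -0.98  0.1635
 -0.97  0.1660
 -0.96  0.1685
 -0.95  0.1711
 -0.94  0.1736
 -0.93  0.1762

T = 0.08333;  σ√T = 0.0722
ln(S/K) + (r + σ²/2)T = ln(300/280) + (0.052 + 0.25²/2)·0.08333 = 0.0690 + 0.0069 = 0.0759
d₁ = 0.0759 / 0.0722 = 1.0521 ⇒ 1.05
d₂ = d₁ − σ√T = 1.0521 − 0.0722 = 0.9800 ⇒ 0.98
e^(−rT) = e^(−0.052·0.08333) = 0.9957
P = 280·0.9957·N(-0.98) − 300·N(-1.05) = 280·0.9957·0.1635 − 300·0.1469 = 45.5831 − 44.0700 = 1.5131

€1.51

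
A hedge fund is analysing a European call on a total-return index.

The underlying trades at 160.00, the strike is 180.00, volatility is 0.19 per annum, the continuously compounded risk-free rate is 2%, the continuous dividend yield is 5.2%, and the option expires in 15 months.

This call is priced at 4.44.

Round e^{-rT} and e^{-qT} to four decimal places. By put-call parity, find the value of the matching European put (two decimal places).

exp(−qT) = exp(−0.052·1.25) = 0.9371;  exp(−rT) = exp(−0.02·1.25) = 0.9753
Put-call parity: C − P = S·e^(−qT) − K·e^(−rT) = 160·0.9371 − 180·0.9753 = 149.9360 − 175.5540 = -25.6180
P = C − (C − P) = 4.44 − (-25.6180) = 30.0580

30.06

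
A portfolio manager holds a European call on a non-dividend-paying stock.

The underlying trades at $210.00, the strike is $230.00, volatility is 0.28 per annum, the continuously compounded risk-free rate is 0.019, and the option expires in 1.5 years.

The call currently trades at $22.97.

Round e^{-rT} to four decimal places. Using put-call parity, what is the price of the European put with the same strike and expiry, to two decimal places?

e^(−rT) = e^(−0.019·1.5) = 0.9719
Put-call parity: C − P = S − K·e^(−rT) = 210 − 230·0.9719 = 210 − 223.5370 = -13.5370
P = C − (C − P) = 22.97 − (-13.5370) = 36.5070

$36.51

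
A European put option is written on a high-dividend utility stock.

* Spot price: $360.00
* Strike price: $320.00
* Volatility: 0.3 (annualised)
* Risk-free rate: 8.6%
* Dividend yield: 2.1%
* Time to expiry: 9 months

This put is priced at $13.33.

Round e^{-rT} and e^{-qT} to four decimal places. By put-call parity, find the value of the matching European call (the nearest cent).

exp(−qT) = exp(−0.021·0.75) = 0.9844;  exp(−rT) = exp(−0.086·0.75) = 0.9375
Put-call parity: C − P = S·e^(−qT) − K·e^(−rT) = 360·0.9844 − 320·0.9375 = 354.3840 − 300.0000 = 54.3840
C = P + (C − P) = 13.33 + (54.3840) = 67.7140

$67.71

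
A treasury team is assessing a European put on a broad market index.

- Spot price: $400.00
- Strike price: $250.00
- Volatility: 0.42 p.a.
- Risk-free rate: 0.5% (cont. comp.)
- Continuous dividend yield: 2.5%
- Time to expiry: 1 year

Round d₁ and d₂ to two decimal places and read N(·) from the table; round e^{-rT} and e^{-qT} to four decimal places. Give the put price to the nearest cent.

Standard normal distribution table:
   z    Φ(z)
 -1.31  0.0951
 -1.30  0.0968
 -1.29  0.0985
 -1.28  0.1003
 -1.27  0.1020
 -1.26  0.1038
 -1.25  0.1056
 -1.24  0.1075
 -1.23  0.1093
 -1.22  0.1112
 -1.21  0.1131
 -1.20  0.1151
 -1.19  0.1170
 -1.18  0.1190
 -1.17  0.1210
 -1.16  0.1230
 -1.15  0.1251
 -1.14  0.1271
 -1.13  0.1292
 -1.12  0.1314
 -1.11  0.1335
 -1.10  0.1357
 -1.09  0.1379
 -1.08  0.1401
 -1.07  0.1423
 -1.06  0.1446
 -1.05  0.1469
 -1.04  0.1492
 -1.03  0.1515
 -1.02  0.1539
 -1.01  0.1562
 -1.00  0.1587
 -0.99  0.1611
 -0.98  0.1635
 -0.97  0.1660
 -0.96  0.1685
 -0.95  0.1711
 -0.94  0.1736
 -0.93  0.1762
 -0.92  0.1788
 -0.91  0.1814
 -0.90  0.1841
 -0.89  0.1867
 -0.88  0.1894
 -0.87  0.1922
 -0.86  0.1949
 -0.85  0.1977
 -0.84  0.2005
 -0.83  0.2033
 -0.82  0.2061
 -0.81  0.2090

σ√T = 0.42 × 1.0000 = 0.4200
ln(S/K) + (r − q + σ²/2)T = ln(400/250) + (0.005 − 0.025 + 0.42²/2)·1 = 0.4700 + 0.0682 = 0.5382
d₁ = 0.5382 / 0.4200 = 1.2814 → 1.28
d₂ = d₁ − σ√T = 1.2814 − 0.4200 = 0.8614 → 0.86
exp(−qT) = exp(−0.025·1) = 0.9753;  exp(−rT) = exp(−0.005·1) = 0.9950
N(−d₂) = N(-0.86) = 0.1949;  N(−d₁) = N(-1.28) = 0.1003
P = 250·0.9950·0.1949 − 400·0.9753·0.1003 = 48.4814 − 39.1290 = 9.3523

$9.35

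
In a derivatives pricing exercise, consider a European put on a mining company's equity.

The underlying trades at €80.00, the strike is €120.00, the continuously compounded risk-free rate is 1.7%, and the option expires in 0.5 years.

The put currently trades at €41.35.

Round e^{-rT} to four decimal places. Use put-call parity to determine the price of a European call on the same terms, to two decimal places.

€2.37

exp(−rT) = exp(−0.017·0.5) = 0.9915
Put-call parity: C − P = S − K·e^(−rT) = 80 − 120·0.9915 = 80 − 118.9800 = -38.9800
C = P + (C − P) = 41.35 + (-38.9800) = 2.3700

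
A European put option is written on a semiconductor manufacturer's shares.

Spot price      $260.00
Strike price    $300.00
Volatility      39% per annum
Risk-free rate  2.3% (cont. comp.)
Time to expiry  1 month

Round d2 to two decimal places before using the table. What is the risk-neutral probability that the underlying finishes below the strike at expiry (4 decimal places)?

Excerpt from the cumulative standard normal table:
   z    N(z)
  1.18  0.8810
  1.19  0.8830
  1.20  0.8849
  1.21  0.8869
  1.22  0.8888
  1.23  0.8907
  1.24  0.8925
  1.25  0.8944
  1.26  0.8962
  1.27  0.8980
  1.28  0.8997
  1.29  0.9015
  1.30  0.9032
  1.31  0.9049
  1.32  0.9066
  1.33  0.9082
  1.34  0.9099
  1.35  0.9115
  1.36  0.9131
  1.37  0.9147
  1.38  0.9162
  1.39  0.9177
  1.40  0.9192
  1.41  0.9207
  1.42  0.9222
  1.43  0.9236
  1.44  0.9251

T = 0.08333;  σ√T = 0.1126
d₁ = [ln(260/300) + (0.023 + 0.39²/2)·0.08333] / 0.1126 = [-0.1431 + 0.0083] / 0.1126 = -1.1978 which rounds to -1.20
d₂ = d₁ − σ√T = -1.1978 − 0.1126 = -1.3103 which rounds to -1.31
Risk-neutral Pr[S_T < K] = N(−d₂) = N(1.31) = 0.9049

0.9049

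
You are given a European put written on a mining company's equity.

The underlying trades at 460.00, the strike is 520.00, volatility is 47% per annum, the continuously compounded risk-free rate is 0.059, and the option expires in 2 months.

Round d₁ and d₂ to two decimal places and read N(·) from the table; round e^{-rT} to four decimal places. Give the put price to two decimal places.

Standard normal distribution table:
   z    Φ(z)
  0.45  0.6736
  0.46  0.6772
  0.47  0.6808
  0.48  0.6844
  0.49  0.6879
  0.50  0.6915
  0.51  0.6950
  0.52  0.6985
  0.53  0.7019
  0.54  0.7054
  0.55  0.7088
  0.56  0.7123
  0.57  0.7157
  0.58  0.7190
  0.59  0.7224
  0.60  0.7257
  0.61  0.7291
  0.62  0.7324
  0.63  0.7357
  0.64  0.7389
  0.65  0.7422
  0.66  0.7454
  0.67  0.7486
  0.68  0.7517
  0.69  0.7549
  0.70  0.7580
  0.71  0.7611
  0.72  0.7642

70.62

T = 0.1667;  σ√T = 0.1919
d₁ = [ln(460/520) + (0.059 + ½·0.47²)·0.1667] / (σ√T) = (-0.1226 + 0.0282) / 0.1919 = -0.4918 which rounds to -0.49
d₂ = -0.4918 − 0.1919 = -0.6837 which rounds to -0.68
exp(−rT) = exp(−0.059·0.1667) = 0.9902
N(−d₂) = N(0.68) = 0.7517;  N(−d₁) = N(0.49) = 0.6879
P = 520·0.9902·0.7517 − 460·0.6879 = 387.0533 − 316.4340 = 70.6193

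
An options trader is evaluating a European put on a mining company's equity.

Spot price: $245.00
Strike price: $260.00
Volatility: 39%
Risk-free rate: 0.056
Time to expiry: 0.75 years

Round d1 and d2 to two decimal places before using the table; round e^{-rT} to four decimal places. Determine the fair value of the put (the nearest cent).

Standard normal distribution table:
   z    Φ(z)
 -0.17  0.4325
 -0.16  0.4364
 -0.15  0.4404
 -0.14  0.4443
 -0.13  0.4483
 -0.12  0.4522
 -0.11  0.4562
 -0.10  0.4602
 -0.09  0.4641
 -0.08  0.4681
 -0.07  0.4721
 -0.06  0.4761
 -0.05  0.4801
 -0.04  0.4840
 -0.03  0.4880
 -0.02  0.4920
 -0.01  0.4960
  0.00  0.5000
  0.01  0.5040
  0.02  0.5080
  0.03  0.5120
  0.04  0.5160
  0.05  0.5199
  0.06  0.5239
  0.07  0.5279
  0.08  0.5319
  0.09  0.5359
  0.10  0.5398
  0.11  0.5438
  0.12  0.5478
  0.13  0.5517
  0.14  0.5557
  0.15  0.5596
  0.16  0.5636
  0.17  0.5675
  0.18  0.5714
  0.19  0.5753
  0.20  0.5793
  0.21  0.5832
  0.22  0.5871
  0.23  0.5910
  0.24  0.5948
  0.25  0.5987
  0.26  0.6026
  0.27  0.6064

σ√T = 0.39·√0.75 = 0.3377
ln(S/K) + (r + σ²/2)T = ln(245/260) + (0.056 + 0.39²/2)·0.75 = -0.0594 + 0.0990 = 0.0396
d₁ = 0.0396 / 0.3377 = 0.1173 which rounds to 0.12
d₂ = d₁ − σ√T = 0.1173 − 0.3377 = -0.2205 which rounds to -0.22
e^(−rT) = e^(−0.056·0.75) = 0.9589
N(−d₂) = N(0.22) = 0.5871;  N(−d₁) = N(-0.12) = 0.4522
P = 260·0.9589·0.5871 − 245·0.4522 = 146.3722 − 110.7890 = 35.5832

$35.58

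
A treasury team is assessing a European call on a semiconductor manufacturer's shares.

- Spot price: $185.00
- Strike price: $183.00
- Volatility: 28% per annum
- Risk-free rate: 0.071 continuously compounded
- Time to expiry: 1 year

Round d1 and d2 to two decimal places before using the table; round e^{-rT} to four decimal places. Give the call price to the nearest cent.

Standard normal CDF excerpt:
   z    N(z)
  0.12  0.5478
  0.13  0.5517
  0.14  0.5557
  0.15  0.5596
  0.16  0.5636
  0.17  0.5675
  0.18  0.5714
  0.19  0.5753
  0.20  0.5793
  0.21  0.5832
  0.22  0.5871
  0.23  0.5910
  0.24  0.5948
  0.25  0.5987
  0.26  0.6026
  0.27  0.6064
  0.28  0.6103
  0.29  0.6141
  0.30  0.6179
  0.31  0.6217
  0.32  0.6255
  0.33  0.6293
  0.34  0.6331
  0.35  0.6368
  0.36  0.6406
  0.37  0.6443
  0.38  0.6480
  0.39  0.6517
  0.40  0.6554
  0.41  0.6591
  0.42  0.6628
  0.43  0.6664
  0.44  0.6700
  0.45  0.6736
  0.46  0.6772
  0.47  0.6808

σ√T = 0.28 × 1.0000 = 0.2800
ln(S/K) + (r + σ²/2)T = ln(185/183) + (0.071 + 0.28²/2)·1 = 0.0109 + 0.1102 = 0.1211
d₁ = 0.1211 / 0.2800 = 0.4324 → 0.43
d₂ = d₁ − σ√T = 0.4324 − 0.2800 = 0.1524 → 0.15
e^(−rT) = e^(−0.071·1) = 0.9315
N(d₁) = N(0.43) = 0.6664;  N(d₂) = N(0.15) = 0.5596
C = 185·0.6664 − 183·0.9315·0.5596 = 123.2840 − 95.3919 = 27.8921

$27.89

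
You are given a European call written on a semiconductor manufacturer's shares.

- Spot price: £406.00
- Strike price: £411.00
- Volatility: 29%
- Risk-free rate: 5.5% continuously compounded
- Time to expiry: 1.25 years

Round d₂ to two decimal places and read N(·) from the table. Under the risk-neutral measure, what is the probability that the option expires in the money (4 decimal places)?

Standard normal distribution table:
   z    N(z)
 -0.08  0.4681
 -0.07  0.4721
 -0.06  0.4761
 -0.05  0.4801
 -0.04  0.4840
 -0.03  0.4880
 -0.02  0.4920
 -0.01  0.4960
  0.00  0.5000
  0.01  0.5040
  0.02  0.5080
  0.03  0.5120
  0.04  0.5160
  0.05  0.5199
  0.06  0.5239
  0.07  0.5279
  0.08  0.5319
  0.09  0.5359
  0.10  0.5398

0.5040

σ√T = 0.29 × 1.1180 = 0.3242
d₁ = [ln(406/411) + (0.055 + ½·0.29²)·1.25] / (σ√T) = (-0.0122 + 0.1213) / 0.3242 = 0.3364 which rounds to 0.34
d₂ = 0.3364 − 0.3242 = 0.0122 which rounds to 0.01
Pr(exercise) under Q = N(d₂) = 0.5040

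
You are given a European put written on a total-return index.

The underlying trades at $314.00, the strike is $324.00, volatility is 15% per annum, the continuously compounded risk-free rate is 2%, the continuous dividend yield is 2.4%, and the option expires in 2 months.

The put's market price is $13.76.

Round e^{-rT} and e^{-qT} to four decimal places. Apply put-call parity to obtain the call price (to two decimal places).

$3.57

e^(−qT) = e^(−0.024·0.1667) = 0.9960;  e^(−rT) = e^(−0.02·0.1667) = 0.9967
Put-call parity: C − P = S·e^(−qT) − K·e^(−rT) = 314·0.9960 − 324·0.9967 = 312.7440 − 322.9308 = -10.1868
C = P + (C − P) = 13.76 + (-10.1868) = 3.5732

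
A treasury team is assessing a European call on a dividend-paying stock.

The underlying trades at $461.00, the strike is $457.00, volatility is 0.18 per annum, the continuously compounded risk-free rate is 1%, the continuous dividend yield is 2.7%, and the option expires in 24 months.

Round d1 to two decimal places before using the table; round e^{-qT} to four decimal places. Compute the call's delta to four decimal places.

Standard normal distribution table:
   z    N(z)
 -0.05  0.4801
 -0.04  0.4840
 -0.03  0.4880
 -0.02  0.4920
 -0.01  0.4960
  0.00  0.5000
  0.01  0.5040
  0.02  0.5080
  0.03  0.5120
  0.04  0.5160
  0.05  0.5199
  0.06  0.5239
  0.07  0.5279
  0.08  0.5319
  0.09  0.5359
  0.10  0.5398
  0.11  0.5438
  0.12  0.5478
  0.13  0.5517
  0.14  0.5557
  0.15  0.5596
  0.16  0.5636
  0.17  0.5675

0.4851

σ√T = 0.18 × 1.4142 = 0.2546
ln(S/K) + (r − q + σ²/2)T = ln(461/457) + (0.01 − 0.027 + 0.18²/2)·2 = 0.0087 − 0.0016 = 0.0071
d₁ = 0.0071 / 0.2546 = 0.0279 which rounds to 0.03
N(d₁) = N(0.03) = 0.5120
Δ_call = exp(−qT)·N(d₁) = 0.9474·0.5120 = 0.4851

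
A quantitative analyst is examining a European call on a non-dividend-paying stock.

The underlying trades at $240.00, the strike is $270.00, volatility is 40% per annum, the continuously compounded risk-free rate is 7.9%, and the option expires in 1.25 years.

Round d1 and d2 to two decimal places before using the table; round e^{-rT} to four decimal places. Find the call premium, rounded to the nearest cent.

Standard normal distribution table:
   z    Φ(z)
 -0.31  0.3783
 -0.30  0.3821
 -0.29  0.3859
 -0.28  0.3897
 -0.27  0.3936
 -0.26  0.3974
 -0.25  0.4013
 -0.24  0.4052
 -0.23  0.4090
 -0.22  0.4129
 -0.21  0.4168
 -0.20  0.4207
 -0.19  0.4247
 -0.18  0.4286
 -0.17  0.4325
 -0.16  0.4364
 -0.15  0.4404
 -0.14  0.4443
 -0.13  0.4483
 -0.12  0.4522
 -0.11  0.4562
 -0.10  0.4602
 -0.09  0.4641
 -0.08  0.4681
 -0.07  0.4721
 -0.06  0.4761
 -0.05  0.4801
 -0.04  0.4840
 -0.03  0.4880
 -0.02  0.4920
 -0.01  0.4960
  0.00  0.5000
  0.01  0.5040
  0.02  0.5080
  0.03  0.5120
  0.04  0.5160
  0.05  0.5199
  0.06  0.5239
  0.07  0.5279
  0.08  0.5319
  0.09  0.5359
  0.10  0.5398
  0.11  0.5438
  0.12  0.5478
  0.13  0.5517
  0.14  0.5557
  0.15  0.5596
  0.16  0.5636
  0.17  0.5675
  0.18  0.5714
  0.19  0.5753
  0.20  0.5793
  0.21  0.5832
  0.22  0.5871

σ√T = 0.4 × 1.1180 = 0.4472
d₁ = [ln(240/270) + (0.079 + 0.4²/2)·1.25] / 0.4472 = [-0.1178 + 0.1988] / 0.4472 = 0.1810 → 0.18
d₂ = d₁ − σ√T = 0.1810 − 0.4472 = -0.2662 → -0.27
exp(−rT) = exp(−0.079·1.25) = 0.9060
N(d₁) = N(0.18) = 0.5714;  N(d₂) = N(-0.27) = 0.3936
C = 240·0.5714 − 270·0.9060·0.3936 = 137.1360 − 96.2824 = 40.8536

$40.85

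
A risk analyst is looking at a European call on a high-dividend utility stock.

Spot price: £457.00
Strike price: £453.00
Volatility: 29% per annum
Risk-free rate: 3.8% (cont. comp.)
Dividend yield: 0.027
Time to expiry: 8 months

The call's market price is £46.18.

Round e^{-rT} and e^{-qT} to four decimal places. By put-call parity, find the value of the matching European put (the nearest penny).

e^(−qT) = e^(−0.027·0.6667) = 0.9822;  e^(−rT) = e^(−0.038·0.6667) = 0.9750
Put-call parity: C − P = S·e^(−qT) − K·e^(−rT) = 457·0.9822 − 453·0.9750 = 448.8654 − 441.6750 = 7.1904
P = C − (C − P) = 46.18 − (7.1904) = 38.9896

£38.99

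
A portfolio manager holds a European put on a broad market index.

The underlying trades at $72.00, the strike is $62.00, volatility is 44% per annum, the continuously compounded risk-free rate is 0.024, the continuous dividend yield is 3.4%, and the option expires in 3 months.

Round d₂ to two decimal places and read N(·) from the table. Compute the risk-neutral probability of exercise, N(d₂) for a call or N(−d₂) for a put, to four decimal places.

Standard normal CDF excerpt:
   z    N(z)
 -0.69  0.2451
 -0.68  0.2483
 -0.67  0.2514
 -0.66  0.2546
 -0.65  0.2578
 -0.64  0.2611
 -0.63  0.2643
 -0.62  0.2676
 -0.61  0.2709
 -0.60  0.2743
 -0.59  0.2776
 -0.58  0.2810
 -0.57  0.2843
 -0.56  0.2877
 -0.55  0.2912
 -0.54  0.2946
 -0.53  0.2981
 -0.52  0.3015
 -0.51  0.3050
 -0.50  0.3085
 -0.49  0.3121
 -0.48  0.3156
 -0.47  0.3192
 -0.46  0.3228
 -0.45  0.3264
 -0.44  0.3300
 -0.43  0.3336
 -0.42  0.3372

0.2877

T = 0.25;  σ√T = 0.2200
ln(S/K) + (r − q + σ²/2)T = ln(72/62) + (0.024 − 0.034 + 0.44²/2)·0.25 = 0.1495 + 0.0217 = 0.1712
d₁ = 0.1712 / 0.2200 = 0.7783 ≈ 0.78
d₂ = d₁ − σ√T = 0.7783 − 0.2200 = 0.5583 ≈ 0.56
Pr(exercise) under Q = N(−d₂) = N(-0.56) = 0.2877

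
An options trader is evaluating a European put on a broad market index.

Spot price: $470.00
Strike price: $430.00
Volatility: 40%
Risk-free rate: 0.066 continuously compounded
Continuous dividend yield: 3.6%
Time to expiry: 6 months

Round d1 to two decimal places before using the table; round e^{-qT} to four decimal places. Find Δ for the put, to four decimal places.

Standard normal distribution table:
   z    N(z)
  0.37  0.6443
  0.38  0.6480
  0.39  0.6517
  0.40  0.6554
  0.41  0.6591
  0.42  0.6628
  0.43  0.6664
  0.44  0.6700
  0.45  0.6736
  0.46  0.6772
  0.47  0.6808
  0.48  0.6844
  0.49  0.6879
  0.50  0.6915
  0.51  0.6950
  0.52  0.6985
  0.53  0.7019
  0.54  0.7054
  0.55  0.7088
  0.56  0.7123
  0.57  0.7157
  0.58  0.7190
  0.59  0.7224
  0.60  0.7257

-0.2996

σ√T = 0.4·√0.5 = 0.2828
d₁ = [ln(470/430) + (0.066 − 0.036 + 0.4²/2)·0.5] / 0.2828 = [0.0889 + 0.0550] / 0.2828 = 0.5089 ⇒ 0.51
N(d₁) = N(0.51) = 0.6950
Δ_put = exp(−qT)·(N(d₁) − 1) = 0.9822·(0.6950 − 1) = -0.2996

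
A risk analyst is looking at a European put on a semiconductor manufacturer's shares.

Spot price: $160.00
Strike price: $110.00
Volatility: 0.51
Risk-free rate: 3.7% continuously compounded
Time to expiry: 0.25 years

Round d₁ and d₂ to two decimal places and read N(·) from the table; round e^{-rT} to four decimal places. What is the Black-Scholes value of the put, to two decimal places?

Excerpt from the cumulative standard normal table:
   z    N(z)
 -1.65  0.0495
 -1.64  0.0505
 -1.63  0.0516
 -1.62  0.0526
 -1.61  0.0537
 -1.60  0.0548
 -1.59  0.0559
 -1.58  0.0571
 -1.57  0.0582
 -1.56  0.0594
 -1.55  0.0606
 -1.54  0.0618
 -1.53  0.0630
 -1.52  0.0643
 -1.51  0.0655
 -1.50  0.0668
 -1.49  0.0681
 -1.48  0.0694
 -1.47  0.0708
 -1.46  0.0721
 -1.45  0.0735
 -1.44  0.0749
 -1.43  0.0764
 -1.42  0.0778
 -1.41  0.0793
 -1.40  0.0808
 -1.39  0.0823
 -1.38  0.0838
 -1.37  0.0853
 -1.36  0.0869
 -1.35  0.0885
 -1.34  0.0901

$0.88

σ√T = 0.51 × 0.5000 = 0.2550
d₁ = [ln(160/110) + (0.037 + 0.51²/2)·0.25] / 0.2550 = [0.3747 + 0.0418] / 0.2550 = 1.6332 ≈ 1.63
d₂ = d₁ − σ√T = 1.6332 − 0.2550 = 1.3782 ≈ 1.38
e^(−rT) = e^(−0.037·0.25) = 0.9908
N(−d₂) = N(-1.38) = 0.0838;  N(−d₁) = N(-1.63) = 0.0516
P = 110·0.9908·0.0838 − 160·0.0516 = 9.1332 − 8.2560 = 0.8772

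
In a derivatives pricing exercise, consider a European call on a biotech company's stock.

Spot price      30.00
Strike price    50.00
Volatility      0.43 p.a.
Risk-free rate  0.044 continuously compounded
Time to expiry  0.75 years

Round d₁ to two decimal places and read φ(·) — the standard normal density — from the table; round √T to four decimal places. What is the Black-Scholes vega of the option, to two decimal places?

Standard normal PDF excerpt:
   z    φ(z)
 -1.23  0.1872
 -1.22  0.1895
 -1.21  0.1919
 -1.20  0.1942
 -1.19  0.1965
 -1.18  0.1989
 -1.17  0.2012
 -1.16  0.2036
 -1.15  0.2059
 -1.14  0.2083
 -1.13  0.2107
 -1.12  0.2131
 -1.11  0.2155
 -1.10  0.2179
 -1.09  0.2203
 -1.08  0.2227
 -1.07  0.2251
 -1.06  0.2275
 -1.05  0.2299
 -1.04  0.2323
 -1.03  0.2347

T = 0.75;  σ√T = 0.3724
d₁ = [ln(30/50) + (0.044 + 0.43²/2)·0.75] / 0.3724 = [-0.5108 + 0.1023] / 0.3724 = -1.0969 ≈ -1.10
√T = √0.75 = 0.8660
φ(d₁) = φ(-1.10) = 0.2179
vega = S·φ(d₁)·√T = 30·0.2179·0.8660 = 5.6610

5.66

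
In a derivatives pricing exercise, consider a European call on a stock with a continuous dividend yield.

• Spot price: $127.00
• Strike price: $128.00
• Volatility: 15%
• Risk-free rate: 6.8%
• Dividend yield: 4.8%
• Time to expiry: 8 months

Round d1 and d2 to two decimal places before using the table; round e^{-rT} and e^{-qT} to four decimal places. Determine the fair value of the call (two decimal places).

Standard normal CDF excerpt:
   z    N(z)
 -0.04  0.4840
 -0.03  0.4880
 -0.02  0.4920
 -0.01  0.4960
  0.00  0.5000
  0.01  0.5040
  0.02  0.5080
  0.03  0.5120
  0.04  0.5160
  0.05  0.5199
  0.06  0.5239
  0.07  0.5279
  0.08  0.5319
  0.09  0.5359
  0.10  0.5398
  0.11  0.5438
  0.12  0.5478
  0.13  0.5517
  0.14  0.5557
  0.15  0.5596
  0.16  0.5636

T = 0.6667;  σ√T = 0.1225
ln(S/K) + (r − q + σ²/2)T = ln(127/128) + (0.068 − 0.048 + 0.15²/2)·0.6667 = -0.0078 + 0.0208 = 0.0130
d₁ = 0.0130 / 0.1225 = 0.1061 ⇒ 0.11
d₂ = d₁ − σ√T = 0.1061 − 0.1225 = -0.0164 ⇒ -0.02
e^(−qT) = e^(−0.048·0.6667) = 0.9685;  e^(−rT) = e^(−0.068·0.6667) = 0.9557
N(d₁) = N(0.11) = 0.5438;  N(d₂) = N(-0.02) = 0.4920
C = 127·0.9685·0.5438 − 128·0.9557·0.4920 = 66.8871 − 60.1862 = 6.7010

$6.70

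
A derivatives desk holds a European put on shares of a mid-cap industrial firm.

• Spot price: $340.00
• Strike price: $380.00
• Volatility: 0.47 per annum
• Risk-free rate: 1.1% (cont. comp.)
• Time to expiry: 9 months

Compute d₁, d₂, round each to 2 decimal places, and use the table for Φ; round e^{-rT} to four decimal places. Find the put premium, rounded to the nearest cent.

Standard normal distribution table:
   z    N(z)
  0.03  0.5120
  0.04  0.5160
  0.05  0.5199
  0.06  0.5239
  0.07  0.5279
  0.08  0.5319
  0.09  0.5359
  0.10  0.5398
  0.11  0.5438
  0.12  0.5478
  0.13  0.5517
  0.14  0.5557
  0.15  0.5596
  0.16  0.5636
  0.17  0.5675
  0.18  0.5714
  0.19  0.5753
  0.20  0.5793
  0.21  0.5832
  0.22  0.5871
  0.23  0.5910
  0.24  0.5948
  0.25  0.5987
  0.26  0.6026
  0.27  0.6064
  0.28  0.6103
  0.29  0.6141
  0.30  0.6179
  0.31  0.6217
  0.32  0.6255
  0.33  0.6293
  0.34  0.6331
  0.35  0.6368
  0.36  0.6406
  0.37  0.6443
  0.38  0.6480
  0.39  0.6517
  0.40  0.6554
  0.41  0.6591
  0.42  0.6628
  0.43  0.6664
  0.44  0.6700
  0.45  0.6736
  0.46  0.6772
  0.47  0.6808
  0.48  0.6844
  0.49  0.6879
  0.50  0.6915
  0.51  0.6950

$78.46

σ√T = 0.47 × 0.8660 = 0.4070
d₁ = [ln(340/380) + (0.011 + ½·0.47²)·0.75] / (σ√T) = (-0.1112 + 0.0911) / 0.4070 = -0.0495 → -0.05
d₂ = -0.0495 − 0.4070 = -0.4565 → -0.46
exp(−rT) = exp(−0.011·0.75) = 0.9918
N(−d₂) = N(0.46) = 0.6772;  N(−d₁) = N(0.05) = 0.5199
P = 380·0.9918·0.6772 − 340·0.5199 = 255.2258 − 176.7660 = 78.4598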